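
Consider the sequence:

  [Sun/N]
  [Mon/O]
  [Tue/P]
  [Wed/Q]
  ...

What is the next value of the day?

Day goes Sun, Mon, Tue, Wed → Thu (runs through the weekdays Mon→Sun).
Letter — letters move forward 1 place in the alphabet: N, O, P, Q → R.

Thu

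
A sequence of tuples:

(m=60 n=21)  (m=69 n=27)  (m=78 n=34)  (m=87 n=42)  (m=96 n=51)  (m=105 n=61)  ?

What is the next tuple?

M: 60, 69, 78, 87, 96, 105 → 114 (+9 each step).
N: differences are 6, 7, 8, … (increasing by 1 each time), so 21, 27, 34, 42, 51, 61 → 72.
So the next tuple is (m=114 n=72).

(m=114 n=72)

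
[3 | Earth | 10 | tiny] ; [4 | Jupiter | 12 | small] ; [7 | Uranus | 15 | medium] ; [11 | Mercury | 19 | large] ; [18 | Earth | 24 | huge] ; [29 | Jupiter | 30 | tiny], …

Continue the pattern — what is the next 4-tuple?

[47 | Uranus | 37 | small]

First slot — each term is the sum of the two before it: 3, 4, 7, 11, 18, 29 → 47.
Planet: repeats Earth → Jupiter → Uranus → Mercury, so Earth, Jupiter, Uranus, Mercury, Earth, Jupiter → Uranus.
Third slot: 10, 12, 15, 19, 24, 30 → 37 (differences are 2, 3, 4, … (increasing by 1 each time)).
Size: repeats tiny → small → medium → large → huge; tiny, small, medium, large, huge, tiny → small.
Combining the parts gives [47 | Uranus | 37 | small].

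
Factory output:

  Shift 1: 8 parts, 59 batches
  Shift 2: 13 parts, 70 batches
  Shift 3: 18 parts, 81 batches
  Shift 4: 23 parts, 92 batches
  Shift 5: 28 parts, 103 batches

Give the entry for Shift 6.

Parts: +5 each step, so 8, 13, 18, 23, 28 → 33.
Batches — +11 each step: 59, 70, 81, 92, 103 → 114.
Putting it together: 33 parts, 114 batches.

33 parts, 114 batches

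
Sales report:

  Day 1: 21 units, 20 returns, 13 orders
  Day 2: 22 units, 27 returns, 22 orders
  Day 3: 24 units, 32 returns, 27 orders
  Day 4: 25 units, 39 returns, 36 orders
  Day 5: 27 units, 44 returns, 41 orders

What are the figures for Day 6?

28 units, 51 returns, 50 orders

Units: alternating steps +1, +2, +1, +2, …; 21, 22, 24, 25, 27 → 28.
Returns — alternating steps +7, +5, +7, +5, …: 20, 27, 32, 39, 44 → 51.
Orders — alternating steps +9, +5, +9, +5, …: 13, 22, 27, 36, 41 → 50.
So the next record is 28 units, 51 returns, 50 orders.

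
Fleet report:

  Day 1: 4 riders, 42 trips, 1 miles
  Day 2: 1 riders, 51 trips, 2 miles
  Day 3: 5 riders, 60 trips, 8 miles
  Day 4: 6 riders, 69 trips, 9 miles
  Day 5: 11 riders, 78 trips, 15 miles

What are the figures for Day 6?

Riders: each term is the sum of the two before it, so 4, 1, 5, 6, 11 → 17.
Trips: 42, 51, 60, 69, 78 → 87 (+9 each step).
Miles — alternating steps +1, +6, +1, +6, …: 1, 2, 8, 9, 15 → 16.
Putting it together: 17 riders, 87 trips, 16 miles.

17 riders, 87 trips, 16 miles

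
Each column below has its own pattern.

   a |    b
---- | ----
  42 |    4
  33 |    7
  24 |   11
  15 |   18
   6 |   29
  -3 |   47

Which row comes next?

Column a: 42, 33, 24, 15, 6, -3 → -12 (−9 each step).
Column b — each term is the sum of the two before it: 4, 7, 11, 18, 29, 47 → 76.
So the next row is -12  76.

-12  76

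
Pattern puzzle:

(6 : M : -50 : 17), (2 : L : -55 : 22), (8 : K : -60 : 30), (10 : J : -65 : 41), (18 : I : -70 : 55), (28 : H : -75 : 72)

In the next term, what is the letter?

G

First entry: each term is the sum of the two before it; 6, 2, 8, 10, 18, 28 → 46.
Letter goes M, L, K, J, I, H → G (letters move back 1 place in the alphabet).
Third entry — −5 each step: -50, -55, -60, -65, -70, -75 → -80.
Fourth entry goes 17, 22, 30, 41, 55, 72 → 92 (differences are 5, 8, 11, … (increasing by 3 each time)).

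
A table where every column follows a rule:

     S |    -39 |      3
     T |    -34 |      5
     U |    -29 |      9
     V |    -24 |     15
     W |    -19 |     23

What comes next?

Letter — letters move forward 1 place in the alphabet: S, T, U, V, W → X.
Second component goes -39, -34, -29, -24, -19 → -14 (+5 each step).
Third component — differences are 2, 4, 6, … (increasing by 2 each time): 3, 5, 9, 15, 23 → 33.
Putting it together: X  -14  33.

X  -14  33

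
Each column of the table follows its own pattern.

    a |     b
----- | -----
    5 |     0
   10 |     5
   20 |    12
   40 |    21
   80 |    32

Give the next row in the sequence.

Column a: 5, 10, 20, 40, 80 → 160 (×2 each step).
Column b: differences are 5, 7, 9, … (increasing by 2 each time), so 0, 5, 12, 21, 32 → 45.
Combining the parts gives 160  45.

160  45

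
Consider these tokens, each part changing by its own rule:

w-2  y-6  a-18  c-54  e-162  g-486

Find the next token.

Letter: letters move forward 2 places in the alphabet, wrapping Z→A, so w, y, a, c, e, g → i.
For the second component, ×3 each step: 2, 6, 18, 54, 162, 486 → 1458.
So the next token is i-1458.

i-1458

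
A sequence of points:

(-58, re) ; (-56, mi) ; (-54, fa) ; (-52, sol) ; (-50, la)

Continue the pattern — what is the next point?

(-48, ti)

First value: +2 each step; -58, -56, -54, -52, -50 → -48.
Note — runs through the solfège scale do→ti: re, mi, fa, sol, la → ti.
So the next point is (-48, ti).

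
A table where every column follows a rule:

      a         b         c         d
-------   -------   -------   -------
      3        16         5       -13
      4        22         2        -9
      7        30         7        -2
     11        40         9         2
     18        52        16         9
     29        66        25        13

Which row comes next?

Column a goes 3, 4, 7, 11, 18, 29 → 47 (each term is the sum of the two before it).
Column b — differences are 6, 8, 10, … (increasing by 2 each time): 16, 22, 30, 40, 52, 66 → 82.
Column c goes 5, 2, 7, 9, 16, 25 → 41 (each term is the sum of the two before it).
For the column d, alternating steps +4, +7, +4, +7, …: -13, -9, -2, 2, 9, 13 → 20.
So the next row is 47  82  41  20.

47  82  41  20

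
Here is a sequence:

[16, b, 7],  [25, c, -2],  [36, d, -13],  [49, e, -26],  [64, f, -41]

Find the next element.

For the first coordinate, perfect squares: 4², 5², 6², …: 16, 25, 36, 49, 64 → 81.
Letter: b, c, d, e, f → g (letters move forward 1 place in the alphabet).
Third coordinate: together with the first coordinate always sums to 23, so 7, -2, -13, -26, -41 → -58.
So the next element is [81, g, -58].

[81, g, -58]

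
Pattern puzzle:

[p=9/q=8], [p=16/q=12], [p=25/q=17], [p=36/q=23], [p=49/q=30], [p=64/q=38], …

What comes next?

[p=81/q=47]

P: 9, 16, 25, 36, 49, 64 → 81 (perfect squares: 3², 4², 5², …).
Q goes 8, 12, 17, 23, 30, 38 → 47 (differences are 4, 5, 6, … (increasing by 1 each time)).
Putting it together: [p=81/q=47].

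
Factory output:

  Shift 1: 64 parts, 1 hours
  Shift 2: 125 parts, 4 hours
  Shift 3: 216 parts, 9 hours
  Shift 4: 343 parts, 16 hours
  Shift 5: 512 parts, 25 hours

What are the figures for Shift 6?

729 parts, 36 hours

Parts — perfect cubes: 4³, 5³, 6³, …: 64, 125, 216, 343, 512 → 729.
For the hours, differences are 3, 5, 7, … (increasing by 2 each time): 1, 4, 9, 16, 25 → 36.
Putting it together: 729 parts, 36 hours.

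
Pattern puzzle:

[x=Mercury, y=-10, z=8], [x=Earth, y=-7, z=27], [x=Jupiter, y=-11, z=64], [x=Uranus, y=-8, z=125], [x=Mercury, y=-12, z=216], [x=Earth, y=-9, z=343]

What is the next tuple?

[x=Jupiter, y=-13, z=512]

X: repeats Mercury → Earth → Jupiter → Uranus; Mercury, Earth, Jupiter, Uranus, Mercury, Earth → Jupiter.
Y: alternating steps +3, −4, +3, −4, …, so -10, -7, -11, -8, -12, -9 → -13.
For the z, perfect cubes: 2³, 3³, 4³, …: 8, 27, 64, 125, 216, 343 → 512.
So the next tuple is [x=Jupiter, y=-13, z=512].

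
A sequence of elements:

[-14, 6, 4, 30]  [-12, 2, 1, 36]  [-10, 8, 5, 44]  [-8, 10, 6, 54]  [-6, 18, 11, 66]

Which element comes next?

For the first entry, +2 each step: -14, -12, -10, -8, -6 → -4.
Second entry: each term is the sum of the two before it; 6, 2, 8, 10, 18 → 28.
For the third entry, each term is the sum of the two before it: 4, 1, 5, 6, 11 → 17.
Fourth entry goes 30, 36, 44, 54, 66 → 80 (differences are 6, 8, 10, … (increasing by 2 each time)).
So the next element is [-4, 28, 17, 80].

[-4, 28, 17, 80]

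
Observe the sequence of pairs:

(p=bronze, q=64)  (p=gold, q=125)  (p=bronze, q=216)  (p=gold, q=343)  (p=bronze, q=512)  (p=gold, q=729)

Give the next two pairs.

(p=bronze, q=1000), (p=gold, q=1331)

P: alternates bronze ↔ gold, so bronze, gold, bronze, gold, bronze, gold → bronze → gold.
Q: perfect cubes: 4³, 5³, 6³, …; 64, 125, 216, 343, 512, 729 → 1000 → 1331.
So the next two pairs are (p=bronze, q=1000) and (p=gold, q=1331).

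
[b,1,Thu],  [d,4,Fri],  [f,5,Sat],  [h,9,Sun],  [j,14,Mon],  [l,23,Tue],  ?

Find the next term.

For the letter, letters move forward 2 places in the alphabet: b, d, f, h, j, l → n.
Second part — each term is the sum of the two before it: 1, 4, 5, 9, 14, 23 → 37.
Day goes Thu, Fri, Sat, Sun, Mon, Tue → Wed (runs through the weekdays Mon→Sun).
So the next term is [n,37,Wed].

[n,37,Wed]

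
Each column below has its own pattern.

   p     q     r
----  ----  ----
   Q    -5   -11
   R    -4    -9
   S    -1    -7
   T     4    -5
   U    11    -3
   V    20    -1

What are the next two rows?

W  31  1; X  44  3

Column p — letters move forward 1 place in the alphabet: Q, R, S, T, U, V → W → X.
Column q: -5, -4, -1, 4, 11, 20 → 31 → 44 (differences are 1, 3, 5, … (increasing by 2 each time)).
Column r goes -11, -9, -7, -5, -3, -1 → 1 → 3 (+2 each step).
Putting the parts together: W  31  1 and then X  44  3.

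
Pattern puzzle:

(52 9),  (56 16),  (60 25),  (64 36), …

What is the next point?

First slot: +4 each step, so 52, 56, 60, 64 → 68.
Second slot: 9, 16, 25, 36 → 49 (perfect squares: 3², 4², 5², …).
Putting it together: (68 49).

(68 49)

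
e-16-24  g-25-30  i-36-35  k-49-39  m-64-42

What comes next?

For the letter, letters move forward 2 places in the alphabet: e, g, i, k, m → o.
Second component: perfect squares: 4², 5², 6², …, so 16, 25, 36, 49, 64 → 81.
Third component goes 24, 30, 35, 39, 42 → 44 (differences are 6, 5, 4, … (decreasing by 1 each time)).
Combining the parts gives o-81-44.

o-81-44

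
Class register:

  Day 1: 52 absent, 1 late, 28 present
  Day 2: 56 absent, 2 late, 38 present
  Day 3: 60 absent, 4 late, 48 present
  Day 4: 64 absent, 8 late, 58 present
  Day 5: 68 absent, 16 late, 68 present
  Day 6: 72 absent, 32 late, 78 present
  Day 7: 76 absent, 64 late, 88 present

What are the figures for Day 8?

80 absent, 128 late, 98 present

Absent goes 52, 56, 60, 64, 68, 72, 76 → 80 (+4 each step).
Late: ×2 each step, so 1, 2, 4, 8, 16, 32, 64 → 128.
Present: +10 each step, so 28, 38, 48, 58, 68, 78, 88 → 98.
Putting it together: 80 absent, 128 late, 98 present.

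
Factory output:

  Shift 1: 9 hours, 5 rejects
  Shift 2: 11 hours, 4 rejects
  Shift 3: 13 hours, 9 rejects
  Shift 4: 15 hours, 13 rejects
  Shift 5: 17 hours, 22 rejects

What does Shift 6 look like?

For the hours, +2 each step: 9, 11, 13, 15, 17 → 19.
Rejects: 5, 4, 9, 13, 22 → 35 (each term is the sum of the two before it).
Putting it together: 19 hours, 35 rejects.

19 hours, 35 rejects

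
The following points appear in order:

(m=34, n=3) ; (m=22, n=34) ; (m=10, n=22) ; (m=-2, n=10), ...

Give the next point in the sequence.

(m=-14, n=-2)

M goes 34, 22, 10, -2 → -14 (−12 each step).
N goes 3, 34, 22, 10 → -2 (always the previous value of the m).
So the next point is (m=-14, n=-2).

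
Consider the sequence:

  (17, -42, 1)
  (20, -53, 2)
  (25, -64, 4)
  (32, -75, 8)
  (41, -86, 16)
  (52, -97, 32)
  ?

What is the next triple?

First coordinate: differences are 3, 5, 7, … (increasing by 2 each time); 17, 20, 25, 32, 41, 52 → 65.
Second coordinate goes -42, -53, -64, -75, -86, -97 → -108 (−11 each step).
Third coordinate — ×2 each step: 1, 2, 4, 8, 16, 32 → 64.
So the next triple is (65, -108, 64).

(65, -108, 64)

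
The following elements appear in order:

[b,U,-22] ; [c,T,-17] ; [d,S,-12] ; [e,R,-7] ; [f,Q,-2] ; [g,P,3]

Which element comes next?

[h,O,8]

First letter — letters move forward 1 place in the alphabet: b, c, d, e, f, g → h.
Second letter goes U, T, S, R, Q, P → O (letters move back 1 place in the alphabet).
Third coordinate — +5 each step: -22, -17, -12, -7, -2, 3 → 8.
So the next element is [h,O,8].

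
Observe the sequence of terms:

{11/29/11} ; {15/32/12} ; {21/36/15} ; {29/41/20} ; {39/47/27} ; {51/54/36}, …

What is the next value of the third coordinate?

For the first coordinate, differences are 4, 6, 8, … (increasing by 2 each time): 11, 15, 21, 29, 39, 51 → 65.
Second coordinate: differences are 3, 4, 5, … (increasing by 1 each time); 29, 32, 36, 41, 47, 54 → 62.
Third coordinate goes 11, 12, 15, 20, 27, 36 → 47 (differences are 1, 3, 5, … (increasing by 2 each time)).

47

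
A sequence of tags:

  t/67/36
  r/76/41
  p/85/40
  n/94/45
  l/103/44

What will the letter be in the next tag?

j

Letter: letters move back 2 places in the alphabet, so t, r, p, n, l → j.
Second component goes 67, 76, 85, 94, 103 → 112 (+9 each step).
Third component — alternating steps +5, −1, +5, −1, …: 36, 41, 40, 45, 44 → 49.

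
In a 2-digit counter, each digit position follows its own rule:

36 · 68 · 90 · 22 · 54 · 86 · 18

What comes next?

40

First digit — +3 each step, mod 10: 3, 6, 9, 2, 5, 8, 1 → 4.
Second digit — +2 each step, mod 10: 6, 8, 0, 2, 4, 6, 8 → 0.
Combining the parts gives 40.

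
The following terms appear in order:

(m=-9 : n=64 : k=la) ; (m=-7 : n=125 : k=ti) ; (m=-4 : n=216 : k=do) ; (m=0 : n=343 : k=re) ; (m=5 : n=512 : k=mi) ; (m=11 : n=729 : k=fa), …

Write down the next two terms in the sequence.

(m=18 : n=1000 : k=sol), (m=26 : n=1331 : k=la)

M: -9, -7, -4, 0, 5, 11 → 18 → 26 (differences are 2, 3, 4, … (increasing by 1 each time)).
For the n, perfect cubes: 4³, 5³, 6³, …: 64, 125, 216, 343, 512, 729 → 1000 → 1331.
K: runs through the solfège scale do→ti; la, ti, do, re, mi, fa → sol → la.
Putting the parts together: (m=18 : n=1000 : k=sol) and then (m=26 : n=1331 : k=la).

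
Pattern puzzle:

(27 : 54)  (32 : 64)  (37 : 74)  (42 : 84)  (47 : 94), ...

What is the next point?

First value goes 27, 32, 37, 42, 47 → 52 (+5 each step).
Second value: 54, 64, 74, 84, 94 → 104 (always 2 × the first value).
Combining the parts gives (52 : 104).

(52 : 104)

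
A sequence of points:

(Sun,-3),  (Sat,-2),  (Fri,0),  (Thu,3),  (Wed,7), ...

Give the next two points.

Day: runs backward through the weekdays Mon→Sun, so Sun, Sat, Fri, Thu, Wed → Tue → Mon.
For the second part, differences are 1, 2, 3, … (increasing by 1 each time): -3, -2, 0, 3, 7 → 12 → 18.
So the next two points are (Tue,12) and (Mon,18).

(Tue,12), (Mon,18)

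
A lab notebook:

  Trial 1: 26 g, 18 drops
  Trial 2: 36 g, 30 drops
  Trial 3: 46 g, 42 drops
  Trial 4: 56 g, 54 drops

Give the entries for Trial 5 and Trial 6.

G: +10 each step, so 26, 36, 46, 56 → 66 → 76.
Drops — +12 each step: 18, 30, 42, 54 → 66 → 78.
Putting the parts together: 66 g, 66 drops and then 76 g, 78 drops.

66 g, 66 drops; 76 g, 78 drops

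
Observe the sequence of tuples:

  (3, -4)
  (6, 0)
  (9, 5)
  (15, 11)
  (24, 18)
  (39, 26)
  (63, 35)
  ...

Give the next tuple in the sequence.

First component: each term is the sum of the two before it; 3, 6, 9, 15, 24, 39, 63 → 102.
Second component — differences are 4, 5, 6, … (increasing by 1 each time): -4, 0, 5, 11, 18, 26, 35 → 45.
Putting it together: (102, 45).

(102, 45)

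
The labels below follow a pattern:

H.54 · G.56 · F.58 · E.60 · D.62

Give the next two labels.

Letter goes H, G, F, E, D → C → B (letters move back 1 place in the alphabet).
Second component — +2 each step: 54, 56, 58, 60, 62 → 64 → 66.
So the next two labels are C.64 and B.66.

C.64 then B.66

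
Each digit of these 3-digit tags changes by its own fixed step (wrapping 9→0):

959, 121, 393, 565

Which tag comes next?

737

First digit — +2 each step, mod 10: 9, 1, 3, 5 → 7.
Second digit: 5, 2, 9, 6 → 3 (−3 each step, mod 10).
Third digit — +2 each step, mod 10: 9, 1, 3, 5 → 7.
Combining the parts gives 737.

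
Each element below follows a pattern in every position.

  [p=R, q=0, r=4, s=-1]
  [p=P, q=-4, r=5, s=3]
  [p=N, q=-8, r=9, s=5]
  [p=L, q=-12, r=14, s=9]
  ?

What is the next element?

[p=J, q=-16, r=23, s=11]

For the p, letters move back 2 places in the alphabet: R, P, N, L → J.
Q: −4 each step, so 0, -4, -8, -12 → -16.
R: each term is the sum of the two before it; 4, 5, 9, 14 → 23.
S — alternating steps +4, +2, +4, +2, …: -1, 3, 5, 9 → 11.
So the next element is [p=J, q=-16, r=23, s=11].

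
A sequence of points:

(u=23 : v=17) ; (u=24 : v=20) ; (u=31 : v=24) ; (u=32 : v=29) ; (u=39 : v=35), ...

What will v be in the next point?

42

U: 23, 24, 31, 32, 39 → 40 (alternating steps +1, +7, +1, +7, …).
For the v, differences are 3, 4, 5, … (increasing by 1 each time): 17, 20, 24, 29, 35 → 42.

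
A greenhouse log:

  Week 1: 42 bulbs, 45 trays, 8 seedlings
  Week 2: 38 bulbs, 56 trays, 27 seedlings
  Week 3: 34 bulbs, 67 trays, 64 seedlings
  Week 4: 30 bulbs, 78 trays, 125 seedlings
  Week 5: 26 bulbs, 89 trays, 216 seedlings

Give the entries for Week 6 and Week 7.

Bulbs — −4 each step: 42, 38, 34, 30, 26 → 22 → 18.
For the trays, +11 each step: 45, 56, 67, 78, 89 → 100 → 111.
For the seedlings, perfect cubes: 2³, 3³, 4³, …: 8, 27, 64, 125, 216 → 343 → 512.
So the next two lines are 22 bulbs, 100 trays, 343 seedlings and 18 bulbs, 111 trays, 512 seedlings.

22 bulbs, 100 trays, 343 seedlings; 18 bulbs, 111 trays, 512 seedlings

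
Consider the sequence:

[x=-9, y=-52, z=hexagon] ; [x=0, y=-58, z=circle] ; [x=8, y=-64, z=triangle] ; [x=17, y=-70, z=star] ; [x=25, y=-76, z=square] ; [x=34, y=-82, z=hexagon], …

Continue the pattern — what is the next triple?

[x=42, y=-88, z=circle]

X goes -9, 0, 8, 17, 25, 34 → 42 (alternating steps +9, +8, +9, +8, …).
Y: -52, -58, -64, -70, -76, -82 → -88 (−6 each step).
Z goes hexagon, circle, triangle, star, square, hexagon → circle (repeats hexagon → circle → triangle → star → square).
Putting it together: [x=42, y=-88, z=circle].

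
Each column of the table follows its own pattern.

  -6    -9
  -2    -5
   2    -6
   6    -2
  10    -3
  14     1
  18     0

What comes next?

22  4

First component — +4 each step: -6, -2, 2, 6, 10, 14, 18 → 22.
Second component — alternating steps +4, −1, +4, −1, …: -9, -5, -6, -2, -3, 1, 0 → 4.
Combining the parts gives 22  4.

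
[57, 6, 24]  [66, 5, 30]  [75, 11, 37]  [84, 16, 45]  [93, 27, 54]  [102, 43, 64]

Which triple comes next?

First value: +9 each step; 57, 66, 75, 84, 93, 102 → 111.
Second value: each term is the sum of the two before it, so 6, 5, 11, 16, 27, 43 → 70.
Third value goes 24, 30, 37, 45, 54, 64 → 75 (differences are 6, 7, 8, … (increasing by 1 each time)).
So the next triple is [111, 70, 75].

[111, 70, 75]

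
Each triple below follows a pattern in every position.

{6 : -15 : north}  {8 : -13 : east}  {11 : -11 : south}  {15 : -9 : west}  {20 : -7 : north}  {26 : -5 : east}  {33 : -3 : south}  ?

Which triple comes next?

First slot: 6, 8, 11, 15, 20, 26, 33 → 41 (differences are 2, 3, 4, … (increasing by 1 each time)).
For the second slot, +2 each step: -15, -13, -11, -9, -7, -5, -3 → -1.
Direction: repeats north → east → south → west, so north, east, south, west, north, east, south → west.
Combining the parts gives {41 : -1 : west}.

{41 : -1 : west}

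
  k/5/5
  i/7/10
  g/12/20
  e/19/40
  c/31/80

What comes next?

Letter — letters move back 2 places in the alphabet: k, i, g, e, c → a.
Second component goes 5, 7, 12, 19, 31 → 50 (each term is the sum of the two before it).
Third component goes 5, 10, 20, 40, 80 → 160 (×2 each step).
Combining the parts gives a/50/160.

a/50/160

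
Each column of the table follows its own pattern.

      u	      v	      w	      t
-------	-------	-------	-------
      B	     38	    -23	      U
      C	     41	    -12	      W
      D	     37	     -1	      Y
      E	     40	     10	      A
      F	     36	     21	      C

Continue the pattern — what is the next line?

Column u: letters move forward 1 place in the alphabet, so B, C, D, E, F → G.
For the column v, alternating steps +3, −4, +3, −4, …: 38, 41, 37, 40, 36 → 39.
Column w: +11 each step, so -23, -12, -1, 10, 21 → 32.
Column t — letters move forward 2 places in the alphabet, wrapping Z→A: U, W, Y, A, C → E.
Putting it together: G  39  32  E.

G  39  32  E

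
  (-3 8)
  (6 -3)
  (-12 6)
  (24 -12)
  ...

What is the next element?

(-48 24)

First coordinate — ×(-2) each step: -3, 6, -12, 24 → -48.
For the second coordinate, always the previous value of the first coordinate: 8, -3, 6, -12 → 24.
So the next element is (-48 24).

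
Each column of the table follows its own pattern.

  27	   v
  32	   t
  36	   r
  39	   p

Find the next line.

41  n

First component goes 27, 32, 36, 39 → 41 (differences are 5, 4, 3, … (decreasing by 1 each time)).
Letter — letters move back 2 places in the alphabet: v, t, r, p → n.
So the next line is 41  n.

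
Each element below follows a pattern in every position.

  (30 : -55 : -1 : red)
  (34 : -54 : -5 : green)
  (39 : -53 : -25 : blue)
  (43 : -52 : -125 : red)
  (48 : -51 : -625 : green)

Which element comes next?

(52 : -50 : -3125 : blue)

First coordinate — alternating steps +4, +5, +4, +5, …: 30, 34, 39, 43, 48 → 52.
Second coordinate: +1 each step; -55, -54, -53, -52, -51 → -50.
Third coordinate: ×5 each step; -1, -5, -25, -125, -625 → -3125.
Colour: repeats red → green → blue, so red, green, blue, red, green → blue.
Combining the parts gives (52 : -50 : -3125 : blue).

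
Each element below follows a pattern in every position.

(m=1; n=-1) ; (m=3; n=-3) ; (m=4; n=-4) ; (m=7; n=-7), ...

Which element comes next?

(m=11; n=-11)

M: each term is the sum of the two before it, so 1, 3, 4, 7 → 11.
For the n, always the negative of the m: -1, -3, -4, -7 → -11.
So the next element is (m=11; n=-11).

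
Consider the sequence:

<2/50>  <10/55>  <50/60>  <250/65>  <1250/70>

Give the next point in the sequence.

First component: 2, 10, 50, 250, 1250 → 6250 (×5 each step).
Second component — +5 each step: 50, 55, 60, 65, 70 → 75.
So the next point is <6250/75>.

<6250/75>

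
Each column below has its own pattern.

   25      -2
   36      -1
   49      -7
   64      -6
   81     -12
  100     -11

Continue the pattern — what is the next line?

121  -17

First component: perfect squares: 5², 6², 7², …, so 25, 36, 49, 64, 81, 100 → 121.
Second component: alternating steps +1, −6, +1, −6, …; -2, -1, -7, -6, -12, -11 → -17.
So the next line is 121  -17.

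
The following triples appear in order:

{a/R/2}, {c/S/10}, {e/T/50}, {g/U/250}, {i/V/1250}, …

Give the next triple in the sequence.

First letter goes a, c, e, g, i → k (letters move forward 2 places in the alphabet).
Second letter — letters move forward 1 place in the alphabet: R, S, T, U, V → W.
Third coordinate: ×5 each step; 2, 10, 50, 250, 1250 → 6250.
Putting it together: {k/W/6250}.

{k/W/6250}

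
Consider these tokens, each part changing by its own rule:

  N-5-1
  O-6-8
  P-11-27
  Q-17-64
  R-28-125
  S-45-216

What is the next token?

Letter: N, O, P, Q, R, S → T (letters move forward 1 place in the alphabet).
Second component: each term is the sum of the two before it; 5, 6, 11, 17, 28, 45 → 73.
Third component: 1, 8, 27, 64, 125, 216 → 343 (perfect cubes: 1³, 2³, 3³, …).
So the next token is T-73-343.

T-73-343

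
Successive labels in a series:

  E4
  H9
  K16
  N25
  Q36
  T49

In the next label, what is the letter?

W

Letter — letters move forward 3 places in the alphabet: E, H, K, N, Q, T → W.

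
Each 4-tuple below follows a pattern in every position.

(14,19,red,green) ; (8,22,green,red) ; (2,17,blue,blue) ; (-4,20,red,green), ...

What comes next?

First value: −6 each step; 14, 8, 2, -4 → -10.
Second value goes 19, 22, 17, 20 → 15 (alternating steps +3, −5, +3, −5, …).
First colour: repeats red → green → blue; red, green, blue, red → green.
Second colour — repeats green → red → blue: green, red, blue, green → red.
So the next 4-tuple is (-10,15,green,red).

(-10,15,green,red)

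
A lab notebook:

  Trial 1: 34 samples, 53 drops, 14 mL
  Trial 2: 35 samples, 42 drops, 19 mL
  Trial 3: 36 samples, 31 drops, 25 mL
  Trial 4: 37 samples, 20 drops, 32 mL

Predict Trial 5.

Samples goes 34, 35, 36, 37 → 38 (+1 each step).
Drops: −11 each step, so 53, 42, 31, 20 → 9.
ML: differences are 5, 6, 7, … (increasing by 1 each time), so 14, 19, 25, 32 → 40.
Combining the parts gives 38 samples, 9 drops, 40 mL.

38 samples, 9 drops, 40 mL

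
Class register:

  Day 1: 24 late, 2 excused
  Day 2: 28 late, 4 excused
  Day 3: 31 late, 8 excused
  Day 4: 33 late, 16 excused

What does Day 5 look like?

For the late, differences are 4, 3, 2, … (decreasing by 1 each time): 24, 28, 31, 33 → 34.
Excused goes 2, 4, 8, 16 → 32 (×2 each step).
Combining the parts gives 34 late, 32 excused.

34 late, 32 excused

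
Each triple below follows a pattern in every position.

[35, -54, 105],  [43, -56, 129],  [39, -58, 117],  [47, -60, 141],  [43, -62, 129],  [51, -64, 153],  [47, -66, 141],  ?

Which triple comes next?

[55, -68, 165]

First component — alternating steps +8, −4, +8, −4, …: 35, 43, 39, 47, 43, 51, 47 → 55.
Second component: −2 each step; -54, -56, -58, -60, -62, -64, -66 → -68.
Third component: always 3 × the first component, so 105, 129, 117, 141, 129, 153, 141 → 165.
So the next triple is [55, -68, 165].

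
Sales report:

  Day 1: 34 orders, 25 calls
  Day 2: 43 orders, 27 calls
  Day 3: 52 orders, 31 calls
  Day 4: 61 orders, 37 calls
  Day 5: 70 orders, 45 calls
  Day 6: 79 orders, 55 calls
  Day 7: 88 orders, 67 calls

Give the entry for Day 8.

Orders goes 34, 43, 52, 61, 70, 79, 88 → 97 (+9 each step).
Calls goes 25, 27, 31, 37, 45, 55, 67 → 81 (differences are 2, 4, 6, … (increasing by 2 each time)).
Putting it together: 97 orders, 81 calls.

97 orders, 81 calls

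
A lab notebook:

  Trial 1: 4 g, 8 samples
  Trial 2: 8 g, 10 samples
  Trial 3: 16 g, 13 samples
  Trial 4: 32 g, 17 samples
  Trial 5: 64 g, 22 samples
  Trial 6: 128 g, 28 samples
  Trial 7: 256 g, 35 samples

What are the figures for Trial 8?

512 g, 43 samples

G: ×2 each step; 4, 8, 16, 32, 64, 128, 256 → 512.
Samples: differences are 2, 3, 4, … (increasing by 1 each time), so 8, 10, 13, 17, 22, 28, 35 → 43.
So the next line is 512 g, 43 samples.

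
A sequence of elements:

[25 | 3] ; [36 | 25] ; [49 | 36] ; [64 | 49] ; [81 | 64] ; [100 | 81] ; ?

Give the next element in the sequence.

For the first entry, perfect squares: 5², 6², 7², …: 25, 36, 49, 64, 81, 100 → 121.
Second entry: always the previous value of the first entry; 3, 25, 36, 49, 64, 81 → 100.
Combining the parts gives [121 | 100].

[121 | 100]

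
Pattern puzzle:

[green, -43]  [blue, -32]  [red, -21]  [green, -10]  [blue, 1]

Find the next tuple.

[red, 12]

Colour: green, blue, red, green, blue → red (repeats green → blue → red).
Second value: +11 each step, so -43, -32, -21, -10, 1 → 12.
So the next tuple is [red, 12].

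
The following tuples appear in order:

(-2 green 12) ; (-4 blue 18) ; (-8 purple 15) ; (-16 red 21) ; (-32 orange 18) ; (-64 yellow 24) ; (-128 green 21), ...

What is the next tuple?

(-256 blue 27)

For the first component, ×2 each step: -2, -4, -8, -16, -32, -64, -128 → -256.
Colour: repeats green → blue → purple → red → orange → yellow, so green, blue, purple, red, orange, yellow, green → blue.
For the third component, alternating steps +6, −3, +6, −3, …: 12, 18, 15, 21, 18, 24, 21 → 27.
So the next tuple is (-256 blue 27).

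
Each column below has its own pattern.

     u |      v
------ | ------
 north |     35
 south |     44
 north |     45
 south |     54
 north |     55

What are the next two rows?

Column u: north, south, north, south, north → south → north (alternates north ↔ south).
Column v: alternating steps +9, +1, +9, +1, …, so 35, 44, 45, 54, 55 → 64 → 65.
Putting the parts together: south  64 and then north  65.

south  64; north  65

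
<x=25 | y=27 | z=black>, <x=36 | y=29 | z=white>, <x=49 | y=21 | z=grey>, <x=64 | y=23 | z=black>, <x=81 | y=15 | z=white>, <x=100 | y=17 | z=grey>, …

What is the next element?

X goes 25, 36, 49, 64, 81, 100 → 121 (perfect squares: 5², 6², 7², …).
Y — alternating steps +2, −8, +2, −8, …: 27, 29, 21, 23, 15, 17 → 9.
Z: repeats black → white → grey; black, white, grey, black, white, grey → black.
So the next element is <x=121 | y=9 | z=black>.

<x=121 | y=9 | z=black>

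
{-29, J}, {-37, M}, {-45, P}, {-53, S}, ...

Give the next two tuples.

{-61, V}, {-69, Y}

For the first component, −8 each step: -29, -37, -45, -53 → -61 → -69.
Letter — letters move forward 3 places in the alphabet: J, M, P, S → V → Y.
So the next two tuples are {-61, V} and {-69, Y}.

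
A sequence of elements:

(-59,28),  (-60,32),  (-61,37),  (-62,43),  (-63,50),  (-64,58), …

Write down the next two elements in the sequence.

(-65,67), (-66,77)

First part: −1 each step; -59, -60, -61, -62, -63, -64 → -65 → -66.
Second part: 28, 32, 37, 43, 50, 58 → 67 → 77 (differences are 4, 5, 6, … (increasing by 1 each time)).
Putting the parts together: (-65,67) and then (-66,77).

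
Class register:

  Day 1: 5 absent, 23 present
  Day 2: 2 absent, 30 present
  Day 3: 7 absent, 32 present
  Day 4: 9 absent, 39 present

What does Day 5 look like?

Absent: each term is the sum of the two before it, so 5, 2, 7, 9 → 16.
Present: alternating steps +7, +2, +7, +2, …, so 23, 30, 32, 39 → 41.
Putting it together: 16 absent, 41 present.

16 absent, 41 present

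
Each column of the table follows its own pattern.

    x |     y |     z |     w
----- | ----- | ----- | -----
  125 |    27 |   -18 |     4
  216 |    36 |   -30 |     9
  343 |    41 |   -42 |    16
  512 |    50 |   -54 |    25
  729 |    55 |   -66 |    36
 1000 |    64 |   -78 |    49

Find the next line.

Column x: 125, 216, 343, 512, 729, 1000 → 1331 (perfect cubes: 5³, 6³, 7³, …).
For the column y, alternating steps +9, +5, +9, +5, …: 27, 36, 41, 50, 55, 64 → 69.
Column z — −12 each step: -18, -30, -42, -54, -66, -78 → -90.
Column w — perfect squares: 2², 3², 4², …: 4, 9, 16, 25, 36, 49 → 64.
Combining the parts gives 1331  69  -90  64.

1331  69  -90  64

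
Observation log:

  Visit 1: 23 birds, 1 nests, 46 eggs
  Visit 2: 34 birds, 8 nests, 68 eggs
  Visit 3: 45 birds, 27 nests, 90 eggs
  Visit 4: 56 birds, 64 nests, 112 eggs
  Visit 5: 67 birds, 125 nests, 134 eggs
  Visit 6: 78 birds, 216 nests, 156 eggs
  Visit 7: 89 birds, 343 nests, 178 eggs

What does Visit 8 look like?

Birds goes 23, 34, 45, 56, 67, 78, 89 → 100 (+11 each step).
Nests: perfect cubes: 1³, 2³, 3³, …; 1, 8, 27, 64, 125, 216, 343 → 512.
For the eggs, always 2 × the birds: 46, 68, 90, 112, 134, 156, 178 → 200.
Combining the parts gives 100 birds, 512 nests, 200 eggs.

100 birds, 512 nests, 200 eggs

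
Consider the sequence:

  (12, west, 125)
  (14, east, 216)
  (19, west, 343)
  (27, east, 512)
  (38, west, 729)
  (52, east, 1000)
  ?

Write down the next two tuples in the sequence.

(69, west, 1331), (89, east, 1728)

First component: differences are 2, 5, 8, … (increasing by 3 each time), so 12, 14, 19, 27, 38, 52 → 69 → 89.
For the direction, alternates west ↔ east: west, east, west, east, west, east → west → east.
Third component: perfect cubes: 5³, 6³, 7³, …; 125, 216, 343, 512, 729, 1000 → 1331 → 1728.
Putting the parts together: (69, west, 1331) and then (89, east, 1728).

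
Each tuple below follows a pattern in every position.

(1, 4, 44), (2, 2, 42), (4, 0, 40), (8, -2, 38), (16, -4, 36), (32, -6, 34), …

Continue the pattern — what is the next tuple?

First coordinate: ×2 each step; 1, 2, 4, 8, 16, 32 → 64.
Second coordinate — −2 each step: 4, 2, 0, -2, -4, -6 → -8.
Third coordinate: −2 each step; 44, 42, 40, 38, 36, 34 → 32.
Combining the parts gives (64, -8, 32).

(64, -8, 32)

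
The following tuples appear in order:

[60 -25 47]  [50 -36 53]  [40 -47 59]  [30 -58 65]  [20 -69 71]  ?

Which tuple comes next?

First entry — −10 each step: 60, 50, 40, 30, 20 → 10.
For the second entry, −11 each step: -25, -36, -47, -58, -69 → -80.
Third entry goes 47, 53, 59, 65, 71 → 77 (+6 each step).
Combining the parts gives [10 -80 77].

[10 -80 77]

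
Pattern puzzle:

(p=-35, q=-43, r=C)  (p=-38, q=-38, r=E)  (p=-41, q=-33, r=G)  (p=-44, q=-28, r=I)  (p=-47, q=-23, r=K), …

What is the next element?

P: −3 each step, so -35, -38, -41, -44, -47 → -50.
Q: -43, -38, -33, -28, -23 → -18 (+5 each step).
R: letters move forward 2 places in the alphabet, so C, E, G, I, K → M.
Putting it together: (p=-50, q=-18, r=M).

(p=-50, q=-18, r=M)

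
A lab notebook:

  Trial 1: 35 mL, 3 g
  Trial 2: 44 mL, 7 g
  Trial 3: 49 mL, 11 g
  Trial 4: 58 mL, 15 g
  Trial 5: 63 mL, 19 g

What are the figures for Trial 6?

ML: alternating steps +9, +5, +9, +5, …, so 35, 44, 49, 58, 63 → 72.
G: +4 each step, so 3, 7, 11, 15, 19 → 23.
Putting it together: 72 mL, 23 g.

72 mL, 23 g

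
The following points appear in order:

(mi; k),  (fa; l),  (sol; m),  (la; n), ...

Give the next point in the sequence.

(ti; o)

For the note, runs through the solfège scale do→ti: mi, fa, sol, la → ti.
Letter: k, l, m, n → o (letters move forward 1 place in the alphabet).
Putting it together: (ti; o).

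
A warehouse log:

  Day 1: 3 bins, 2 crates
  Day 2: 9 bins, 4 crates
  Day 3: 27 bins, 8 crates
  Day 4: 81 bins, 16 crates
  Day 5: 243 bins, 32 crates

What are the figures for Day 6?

For the bins, ×3 each step: 3, 9, 27, 81, 243 → 729.
Crates: ×2 each step; 2, 4, 8, 16, 32 → 64.
Putting it together: 729 bins, 64 crates.

729 bins, 64 crates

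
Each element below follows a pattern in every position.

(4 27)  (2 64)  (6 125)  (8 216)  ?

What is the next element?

(14 343)

First value: each term is the sum of the two before it; 4, 2, 6, 8 → 14.
Second value: perfect cubes: 3³, 4³, 5³, …, so 27, 64, 125, 216 → 343.
Putting it together: (14 343).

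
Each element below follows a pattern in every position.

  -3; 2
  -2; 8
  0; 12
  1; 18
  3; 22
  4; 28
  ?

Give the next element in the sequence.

First value goes -3, -2, 0, 1, 3, 4 → 6 (alternating steps +1, +2, +1, +2, …).
Second value: 2, 8, 12, 18, 22, 28 → 32 (alternating steps +6, +4, +6, +4, …).
Putting it together: 6; 32.

6; 32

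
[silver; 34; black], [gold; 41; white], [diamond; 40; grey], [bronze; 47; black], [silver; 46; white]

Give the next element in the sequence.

Rank — repeats silver → gold → diamond → bronze: silver, gold, diamond, bronze, silver → gold.
Second value goes 34, 41, 40, 47, 46 → 53 (alternating steps +7, −1, +7, −1, …).
For the shade, repeats black → white → grey: black, white, grey, black, white → grey.
Putting it together: [gold; 53; grey].

[gold; 53; grey]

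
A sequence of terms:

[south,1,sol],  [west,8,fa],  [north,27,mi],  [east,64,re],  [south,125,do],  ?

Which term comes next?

[west,216,ti]

For the direction, repeats south → west → north → east: south, west, north, east, south → west.
Second coordinate: 1, 8, 27, 64, 125 → 216 (perfect cubes: 1³, 2³, 3³, …).
Note: runs backward through the solfège scale do→ti; sol, fa, mi, re, do → ti.
Putting it together: [west,216,ti].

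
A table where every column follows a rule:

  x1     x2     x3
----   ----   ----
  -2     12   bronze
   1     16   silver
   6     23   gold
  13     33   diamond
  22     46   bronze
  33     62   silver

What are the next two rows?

46  81  gold; 61  103  diamond

For the column x1, differences are 3, 5, 7, … (increasing by 2 each time): -2, 1, 6, 13, 22, 33 → 46 → 61.
For the column x2, differences are 4, 7, 10, … (increasing by 3 each time): 12, 16, 23, 33, 46, 62 → 81 → 103.
Column x3 — repeats bronze → silver → gold → diamond: bronze, silver, gold, diamond, bronze, silver → gold → diamond.
So the next two rows are 46  81  gold and 61  103  diamond.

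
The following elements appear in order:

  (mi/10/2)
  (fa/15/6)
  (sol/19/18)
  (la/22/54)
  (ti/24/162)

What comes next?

(do/25/486)

Note goes mi, fa, sol, la, ti → do (runs through the solfège scale do→ti).
Second coordinate goes 10, 15, 19, 22, 24 → 25 (differences are 5, 4, 3, … (decreasing by 1 each time)).
Third coordinate goes 2, 6, 18, 54, 162 → 486 (×3 each step).
So the next element is (do/25/486).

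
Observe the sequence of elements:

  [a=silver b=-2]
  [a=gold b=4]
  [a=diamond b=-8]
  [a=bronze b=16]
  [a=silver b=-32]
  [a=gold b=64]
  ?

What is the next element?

[a=diamond b=-128]

A — repeats silver → gold → diamond → bronze: silver, gold, diamond, bronze, silver, gold → diamond.
B: ×(-2) each step, so -2, 4, -8, 16, -32, 64 → -128.
Combining the parts gives [a=diamond b=-128].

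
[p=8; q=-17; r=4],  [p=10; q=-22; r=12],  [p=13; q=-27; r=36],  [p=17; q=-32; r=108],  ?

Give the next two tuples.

P goes 8, 10, 13, 17 → 22 → 28 (differences are 2, 3, 4, … (increasing by 1 each time)).
Q: −5 each step; -17, -22, -27, -32 → -37 → -42.
R: 4, 12, 36, 108 → 324 → 972 (×3 each step).
So the next two tuples are [p=22; q=-37; r=324] and [p=28; q=-42; r=972].

[p=22; q=-37; r=324], [p=28; q=-42; r=972]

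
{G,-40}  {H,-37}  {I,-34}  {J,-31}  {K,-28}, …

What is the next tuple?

{L,-25}

Letter: letters move forward 1 place in the alphabet, so G, H, I, J, K → L.
Second component: -40, -37, -34, -31, -28 → -25 (+3 each step).
Combining the parts gives {L,-25}.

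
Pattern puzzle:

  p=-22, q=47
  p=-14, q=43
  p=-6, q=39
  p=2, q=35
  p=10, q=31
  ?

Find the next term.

p=18, q=27

P: -22, -14, -6, 2, 10 → 18 (+8 each step).
Q goes 47, 43, 39, 35, 31 → 27 (−4 each step).
So the next term is p=18, q=27.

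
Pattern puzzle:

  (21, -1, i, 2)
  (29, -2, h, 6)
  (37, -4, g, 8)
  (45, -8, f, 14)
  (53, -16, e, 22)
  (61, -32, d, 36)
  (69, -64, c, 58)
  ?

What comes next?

First component goes 21, 29, 37, 45, 53, 61, 69 → 77 (+8 each step).
Second component goes -1, -2, -4, -8, -16, -32, -64 → -128 (×2 each step).
Letter: letters move back 1 place in the alphabet; i, h, g, f, e, d, c → b.
Fourth component goes 2, 6, 8, 14, 22, 36, 58 → 94 (each term is the sum of the two before it).
So the next tuple is (77, -128, b, 94).

(77, -128, b, 94)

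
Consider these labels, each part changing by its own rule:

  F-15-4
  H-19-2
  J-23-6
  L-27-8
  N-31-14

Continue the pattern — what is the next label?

Letter: letters move forward 2 places in the alphabet, so F, H, J, L, N → P.
Second component: 15, 19, 23, 27, 31 → 35 (+4 each step).
For the third component, each term is the sum of the two before it: 4, 2, 6, 8, 14 → 22.
Combining the parts gives P-35-22.

P-35-22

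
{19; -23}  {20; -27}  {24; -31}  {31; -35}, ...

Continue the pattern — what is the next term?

First slot — differences are 1, 4, 7, … (increasing by 3 each time): 19, 20, 24, 31 → 41.
Second slot: −4 each step, so -23, -27, -31, -35 → -39.
Putting it together: {41; -39}.

{41; -39}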